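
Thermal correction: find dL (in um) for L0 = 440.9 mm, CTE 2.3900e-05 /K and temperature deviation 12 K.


dL = L * alpha * dT
= 440.9 * 2.3900e-05 * 12
= 0.1264501 mm
dL_um = 0.1264501 * 1000 = 126.4501 um

126.4501


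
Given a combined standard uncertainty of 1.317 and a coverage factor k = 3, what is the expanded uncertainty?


U = k * uc
U = 3 * 1.317
U = 3.9510

3.9510


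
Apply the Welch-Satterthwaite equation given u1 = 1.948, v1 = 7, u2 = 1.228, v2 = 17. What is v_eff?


uc = sqrt(u1^2 + u2^2) = sqrt(1.948^2 + 1.228^2) = 2.3027566
v_eff = uc^4 / (u1^4/v1 + u2^4/v2)
= 2.3027566^4 / (1.948^4/7 + 1.228^4/17)
= 28.1185 / 2.1908768
v_eff = 12.8344

12.8344


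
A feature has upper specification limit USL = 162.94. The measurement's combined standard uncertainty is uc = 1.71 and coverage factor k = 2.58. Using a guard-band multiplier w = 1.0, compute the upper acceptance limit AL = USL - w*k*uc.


U = k * uc = 2.58 * 1.71 = 4.4118
guard band g = w * U = 1.0 * 4.4118 = 4.4118
AL = USL - g = 162.94 - 4.4118
AL = 158.5282

158.5282


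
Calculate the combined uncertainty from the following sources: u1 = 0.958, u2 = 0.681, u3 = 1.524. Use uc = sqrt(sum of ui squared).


uc = sqrt(0.958^2 + 0.681^2 + 1.524^2)
uc = sqrt(3.704101)
uc = 1.9246

1.9246


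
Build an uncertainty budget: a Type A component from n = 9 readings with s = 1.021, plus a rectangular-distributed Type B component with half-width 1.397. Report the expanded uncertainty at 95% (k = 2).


u_A = s / sqrt(n) = 1.021 / sqrt(9) = 0.34033333
u_B = half_width / sqrt(3) = 1.397 / sqrt(3) = 0.80655833
uc = sqrt(u_A^2 + u_B^2) = sqrt(0.34033333^2 + 0.80655833^2) = 0.87542168
U = k * uc = 2 * 0.87542168
U = 1.7508

1.7508


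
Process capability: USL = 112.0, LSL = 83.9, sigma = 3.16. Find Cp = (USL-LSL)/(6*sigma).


Cp = (USL - LSL) / (6 * sigma)
= (112.0 - 83.9) / (6 * 3.16)
= 28.1000 / 18.9600
= 1.4821

1.4821


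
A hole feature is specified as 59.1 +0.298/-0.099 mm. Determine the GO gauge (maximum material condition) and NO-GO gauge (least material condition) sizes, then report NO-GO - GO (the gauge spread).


GO = nominal - lower_tol (smallest hole = maximum material condition)
GO = 59.1 - 0.099 = 59.001
NO-GO = nominal + upper_tol (largest hole = least material condition)
NO-GO = 59.1 + 0.298 = 59.398
spread = NO-GO - GO = 59.398 - 59.001 = 0.3970

0.3970


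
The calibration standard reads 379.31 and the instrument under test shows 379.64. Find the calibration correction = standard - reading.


Correction = standard - reading
= 379.31 - 379.64
= -0.3300

-0.3300


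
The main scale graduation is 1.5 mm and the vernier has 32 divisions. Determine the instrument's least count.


LC = MSD / n_div
= 1.5 / 32
= 0.0469

0.0469


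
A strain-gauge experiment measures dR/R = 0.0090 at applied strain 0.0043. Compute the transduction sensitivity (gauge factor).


GF = (dR/R) / epsilon
= 0.0090 / 0.0043
= 2.0930

2.0930


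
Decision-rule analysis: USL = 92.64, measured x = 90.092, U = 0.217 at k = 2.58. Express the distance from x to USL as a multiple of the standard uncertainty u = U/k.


u = U / k = 0.217 / 2.58 = 0.084108527
margin = |USL - x| = |92.64 - 90.092| = 2.548
z = margin / u = 2.548 / 0.084108527
z = 30.2942

30.2942


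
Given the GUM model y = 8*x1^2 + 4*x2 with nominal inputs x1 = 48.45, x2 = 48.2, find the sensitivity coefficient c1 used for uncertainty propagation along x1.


y = 8*x1^2 + 4*x2
dy/dx1 = 2*8*x1
Evaluate at x1 = 48.45: c1 = 16 * 48.45
c1 = 775.2000

775.2000


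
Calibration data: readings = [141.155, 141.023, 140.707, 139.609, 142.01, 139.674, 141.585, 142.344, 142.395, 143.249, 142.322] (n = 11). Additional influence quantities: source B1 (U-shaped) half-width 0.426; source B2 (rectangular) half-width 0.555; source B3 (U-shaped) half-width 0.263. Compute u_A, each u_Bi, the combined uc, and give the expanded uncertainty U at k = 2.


mean = (141.155 + 141.023 + 140.707 + 139.609 + 142.01 + 139.674 + 141.585 + 142.344 + 142.395 + 143.249 + 142.322) / 11 = 141.4611818
s = sqrt(sum((x - mean)^2)/(n-1)) = 1.1569078
u_A = s / sqrt(n) = 1.1569078 / sqrt(11) = 0.34882083
u_B1 = 0.426 / sqrt(2) = 0.30122749
u_B2 = 0.555 / sqrt(3) = 0.3204294
u_B3 = 0.263 / sqrt(2) = 0.18596908
uc = sqrt(0.34882083^2 + 0.30122749^2 + 0.3204294^2 + 0.18596908^2) = 0.59133195
U = k * uc = 2 * 0.59133195
U = 1.1827

1.1827


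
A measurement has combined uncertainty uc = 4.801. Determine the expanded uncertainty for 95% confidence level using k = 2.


U = k * uc
U = 2 * 4.801
U = 9.6020

9.6020


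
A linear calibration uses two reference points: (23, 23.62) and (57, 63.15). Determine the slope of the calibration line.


slope = (y2 - y1) / (x2 - x1)
= (63.15 - 23.62) / (57 - 23)
= 39.5300 / 34
= 1.1626

1.1626


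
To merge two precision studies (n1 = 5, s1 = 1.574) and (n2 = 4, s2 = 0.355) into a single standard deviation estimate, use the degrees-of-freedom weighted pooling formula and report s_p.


s_p = sqrt(((n1-1)*s1^2 + (n2-1)*s2^2) / (n1+n2-2))
numerator = (5-1)*1.574^2 + (4-1)*0.355^2 = 9.909904 + 0.378075 = 10.287979
denominator = 5 + 4 - 2 = 7
s_p^2 = 10.287979 / 7 = 1.4697113
s_p = sqrt(1.4697113) = 1.2123

1.2123


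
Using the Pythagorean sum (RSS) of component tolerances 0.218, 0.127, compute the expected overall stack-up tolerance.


RSS = sqrt(0.218^2 + 0.127^2)
= sqrt(0.063653)
= 0.2523

0.2523


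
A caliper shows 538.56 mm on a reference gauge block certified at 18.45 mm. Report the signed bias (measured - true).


Systematic error = measured - true
= 538.56 - 18.45
= 520.1100

520.1100


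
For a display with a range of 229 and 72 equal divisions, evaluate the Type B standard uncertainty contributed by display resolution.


resolution = range / divisions
resolution = 229 / 72 = 3.1805556
u_res = resolution / (2*sqrt(3))
u_res = 3.1805556 / 3.4641016
u_res = 0.9181

0.9181


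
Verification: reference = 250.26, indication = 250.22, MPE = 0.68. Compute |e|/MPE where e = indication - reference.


e = indication - reference = 250.22 - 250.26 = -0.0400
|e| = 0.0400
ratio = |e| / MPE = 0.0400 / 0.68
ratio = 0.0588

0.0588


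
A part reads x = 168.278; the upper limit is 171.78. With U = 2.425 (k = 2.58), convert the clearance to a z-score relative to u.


u = U / k = 2.425 / 2.58 = 0.93992248
margin = |USL - x| = |171.78 - 168.278| = 3.502
z = margin / u = 3.502 / 0.93992248
z = 3.7258

3.7258


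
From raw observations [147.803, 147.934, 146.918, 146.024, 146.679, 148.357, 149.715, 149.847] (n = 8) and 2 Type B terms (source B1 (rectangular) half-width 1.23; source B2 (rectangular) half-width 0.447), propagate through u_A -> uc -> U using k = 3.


mean = (147.803 + 147.934 + 146.918 + 146.024 + 146.679 + 148.357 + 149.715 + 149.847) / 8 = 147.909625
s = sqrt(sum((x - mean)^2)/(n-1)) = 1.3772772
u_A = s / sqrt(n) = 1.3772772 / sqrt(8) = 0.48694102
u_B1 = 1.23 / sqrt(3) = 0.71014083
u_B2 = 0.447 / sqrt(3) = 0.25807557
uc = sqrt(0.48694102^2 + 0.71014083^2 + 0.25807557^2) = 0.8988963
U = k * uc = 3 * 0.8988963
U = 2.6967

2.6967


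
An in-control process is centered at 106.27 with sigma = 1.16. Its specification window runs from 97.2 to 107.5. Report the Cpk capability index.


Cpu = (USL - mean) / (3*sigma) = (107.5 - 106.27) / (3*1.16) = 0.3534
Cpl = (mean - LSL) / (3*sigma) = (106.27 - 97.2) / (3*1.16) = 2.6063
Cpk = min(Cpu, Cpl) = 0.3534

0.3534


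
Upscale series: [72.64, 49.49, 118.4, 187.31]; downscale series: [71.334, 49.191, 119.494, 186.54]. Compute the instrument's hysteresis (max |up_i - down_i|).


|72.64 - 71.334| = 1.3060
|49.49 - 49.191| = 0.2990
|118.4 - 119.494| = 1.0940
|187.31 - 186.54| = 0.7700
hysteresis = max(diffs) = 1.3060

1.3060


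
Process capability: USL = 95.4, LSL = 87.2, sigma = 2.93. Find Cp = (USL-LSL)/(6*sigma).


Cp = (USL - LSL) / (6 * sigma)
= (95.4 - 87.2) / (6 * 2.93)
= 8.2000 / 17.5800
= 0.4664

0.4664


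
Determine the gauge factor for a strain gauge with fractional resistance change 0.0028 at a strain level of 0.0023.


GF = (dR/R) / epsilon
= 0.0028 / 0.0023
= 1.2174

1.2174


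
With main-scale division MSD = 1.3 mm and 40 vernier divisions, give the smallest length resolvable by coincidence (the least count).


LC = MSD / n_div
= 1.3 / 40
= 0.0325

0.0325


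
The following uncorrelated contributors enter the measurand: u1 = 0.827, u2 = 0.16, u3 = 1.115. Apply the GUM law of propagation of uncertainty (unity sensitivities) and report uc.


uc = sqrt(0.827^2 + 0.16^2 + 1.115^2)
uc = sqrt(1.952754)
uc = 1.3974

1.3974


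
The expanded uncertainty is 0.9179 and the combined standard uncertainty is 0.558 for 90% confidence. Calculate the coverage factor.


k = U / uc
k = 0.9179 / 0.558
k = 1.645

1.645


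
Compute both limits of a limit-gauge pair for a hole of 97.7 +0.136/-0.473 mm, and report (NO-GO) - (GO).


GO = nominal - lower_tol (smallest hole = maximum material condition)
GO = 97.7 - 0.473 = 97.227
NO-GO = nominal + upper_tol (largest hole = least material condition)
NO-GO = 97.7 + 0.136 = 97.836
spread = NO-GO - GO = 97.836 - 97.227 = 0.6090

0.6090


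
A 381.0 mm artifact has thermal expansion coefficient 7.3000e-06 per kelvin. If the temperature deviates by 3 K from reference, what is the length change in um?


dL = L * alpha * dT
= 381.0 * 7.3000e-06 * 3
= 0.0083439 mm
dL_um = 0.0083439 * 1000 = 8.3439 um

8.3439


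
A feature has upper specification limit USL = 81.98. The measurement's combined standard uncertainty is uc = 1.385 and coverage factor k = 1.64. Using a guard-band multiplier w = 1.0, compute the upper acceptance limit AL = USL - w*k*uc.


U = k * uc = 1.64 * 1.385 = 2.2714
guard band g = w * U = 1.0 * 2.2714 = 2.2714
AL = USL - g = 81.98 - 2.2714
AL = 79.7086

79.7086


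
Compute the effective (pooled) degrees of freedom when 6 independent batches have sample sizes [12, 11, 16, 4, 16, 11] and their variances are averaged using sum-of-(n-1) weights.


nu = sum_i (n_i - 1)
nu = ((12 - 1) + (11 - 1) + (16 - 1) + (4 - 1) + (16 - 1) + (11 - 1))
nu = 11 + 10 + 15 + 3 + 15 + 10
nu = 64

64


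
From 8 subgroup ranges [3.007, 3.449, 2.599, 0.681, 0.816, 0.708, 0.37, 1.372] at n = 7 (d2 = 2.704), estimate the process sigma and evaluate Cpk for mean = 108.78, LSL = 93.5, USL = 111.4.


R_bar = (3.007 + 3.449 + 2.599 + 0.681 + 0.816 + 0.708 + 0.37 + 1.372) / 8 = 1.62525
sigma = R_bar / d2 = 1.62525 / 2.704 = 0.60105399
Cp = (USL - LSL)/(6*sigma) = (111.4 - 93.5)/(6*0.60105399) = 4.9635
Cpu = (111.4 - 108.78)/(3*0.60105399) = 1.4530
Cpl = (108.78 - 93.5)/(3*0.60105399) = 8.4740
Cpk = min(Cpu, Cpl) = 1.4530

1.4530


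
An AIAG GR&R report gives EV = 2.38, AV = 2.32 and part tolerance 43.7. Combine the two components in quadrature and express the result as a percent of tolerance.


GRR = sqrt(EV^2 + AV^2) = sqrt(2.38^2 + 2.32^2) = 3.3236727
%GRR = GRR / tol * 100 = 3.3236727 / 43.7 * 100
%GRR = 7.6057

7.6057


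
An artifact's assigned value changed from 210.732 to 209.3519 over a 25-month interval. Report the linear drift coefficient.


rate = (v2 - v1) / months
= (209.3519 - 210.732) / 25
= -1.3801 / 25
= -0.0552

-0.0552


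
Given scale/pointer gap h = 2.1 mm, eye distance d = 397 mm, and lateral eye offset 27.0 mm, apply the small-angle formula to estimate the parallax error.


error = h * offset / d
= 2.1 * 27.0 / 397
= 0.1428

0.1428


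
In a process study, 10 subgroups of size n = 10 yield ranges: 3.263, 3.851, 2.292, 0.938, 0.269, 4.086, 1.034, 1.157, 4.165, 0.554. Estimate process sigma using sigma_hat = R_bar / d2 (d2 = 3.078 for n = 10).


R_bar = (3.263 + 3.851 + 2.292 + 0.938 + 0.269 + 4.086 + 1.034 + 1.157 + 4.165 + 0.554) / 10
R_bar = 21.609 / 10 = 2.1609
sigma_hat = R_bar / d2 = 2.1609 / 3.078 = 0.7020

0.7020


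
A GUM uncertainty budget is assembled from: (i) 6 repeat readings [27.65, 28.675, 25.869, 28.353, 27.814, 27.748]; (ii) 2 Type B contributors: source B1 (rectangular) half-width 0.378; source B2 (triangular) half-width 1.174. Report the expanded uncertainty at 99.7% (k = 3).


mean = (27.65 + 28.675 + 25.869 + 28.353 + 27.814 + 27.748) / 6 = 27.68483333
s = sqrt(sum((x - mean)^2)/(n-1)) = 0.97427048
u_A = s / sqrt(n) = 0.97427048 / sqrt(6) = 0.39774426
u_B1 = 0.378 / sqrt(3) = 0.2182384
u_B2 = 1.174 / sqrt(6) = 0.47928349
uc = sqrt(0.39774426^2 + 0.2182384^2 + 0.47928349^2) = 0.65995542
U = k * uc = 3 * 0.65995542
U = 1.9799

1.9799


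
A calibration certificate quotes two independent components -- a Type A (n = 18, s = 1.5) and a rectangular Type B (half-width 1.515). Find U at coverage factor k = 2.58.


u_A = s / sqrt(n) = 1.5 / sqrt(18) = 0.35355339
u_B = half_width / sqrt(3) = 1.515 / sqrt(3) = 0.87468566
uc = sqrt(u_A^2 + u_B^2) = sqrt(0.35355339^2 + 0.87468566^2) = 0.94343786
U = k * uc = 2.58 * 0.94343786
U = 2.4341

2.4341


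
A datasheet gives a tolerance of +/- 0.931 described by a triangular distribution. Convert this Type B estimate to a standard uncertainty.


u_B = half_width / sqrt(6)
u_B = 0.931 / 2.4494897
u_B = 0.3801

0.3801


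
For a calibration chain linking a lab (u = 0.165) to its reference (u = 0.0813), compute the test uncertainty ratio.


TUR = u_lab / u_ref
= 0.165 / 0.0813
= 2.0295

2.0295


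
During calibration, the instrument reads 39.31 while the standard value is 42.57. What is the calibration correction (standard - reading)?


Correction = standard - reading
= 42.57 - 39.31
= 3.2600

3.2600


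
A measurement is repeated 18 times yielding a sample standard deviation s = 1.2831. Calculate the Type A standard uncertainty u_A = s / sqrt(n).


u_A = s / sqrt(n)
u_A = 1.2831 / sqrt(18)
u_A = 1.2831 / 4.2426407
u_A = 0.3024

0.3024


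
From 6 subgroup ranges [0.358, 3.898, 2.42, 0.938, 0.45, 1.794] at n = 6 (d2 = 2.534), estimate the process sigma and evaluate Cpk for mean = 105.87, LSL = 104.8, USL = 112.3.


R_bar = (0.358 + 3.898 + 2.42 + 0.938 + 0.45 + 1.794) / 6 = 1.643
sigma = R_bar / d2 = 1.643 / 2.534 = 0.648382
Cp = (USL - LSL)/(6*sigma) = (112.3 - 104.8)/(6*0.648382) = 1.9279
Cpu = (112.3 - 105.87)/(3*0.648382) = 3.3057
Cpl = (105.87 - 104.8)/(3*0.648382) = 0.5501
Cpk = min(Cpu, Cpl) = 0.5501

0.5501


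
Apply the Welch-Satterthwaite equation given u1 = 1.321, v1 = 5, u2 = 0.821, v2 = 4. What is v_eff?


uc = sqrt(u1^2 + u2^2) = sqrt(1.321^2 + 0.821^2) = 1.5553398
v_eff = uc^4 / (u1^4/v1 + u2^4/v2)
= 1.5553398^4 / (1.321^4/5 + 0.821^4/4)
= 5.8519572 / 0.72261644
v_eff = 8.0983

8.0983


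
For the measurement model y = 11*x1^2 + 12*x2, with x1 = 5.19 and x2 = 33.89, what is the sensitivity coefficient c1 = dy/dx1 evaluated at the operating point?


y = 11*x1^2 + 12*x2
dy/dx1 = 2*11*x1
Evaluate at x1 = 5.19: c1 = 22 * 5.19
c1 = 114.1800

114.1800


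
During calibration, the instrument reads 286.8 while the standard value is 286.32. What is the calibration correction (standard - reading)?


Correction = standard - reading
= 286.32 - 286.8
= -0.4800

-0.4800


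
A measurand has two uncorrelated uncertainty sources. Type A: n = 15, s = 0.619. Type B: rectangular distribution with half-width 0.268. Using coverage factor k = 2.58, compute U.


u_A = s / sqrt(n) = 0.619 / sqrt(15) = 0.15982511
u_B = half_width / sqrt(3) = 0.268 / sqrt(3) = 0.15472987
uc = sqrt(u_A^2 + u_B^2) = sqrt(0.15982511^2 + 0.15472987^2) = 0.22245314
U = k * uc = 2.58 * 0.22245314
U = 0.5739

0.5739


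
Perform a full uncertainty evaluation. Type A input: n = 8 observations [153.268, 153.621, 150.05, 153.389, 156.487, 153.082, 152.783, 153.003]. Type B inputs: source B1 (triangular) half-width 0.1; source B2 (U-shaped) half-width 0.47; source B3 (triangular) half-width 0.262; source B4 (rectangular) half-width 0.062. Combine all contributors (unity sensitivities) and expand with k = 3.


mean = (153.268 + 153.621 + 150.05 + 153.389 + 156.487 + 153.082 + 152.783 + 153.003) / 8 = 153.210375
s = sqrt(sum((x - mean)^2)/(n-1)) = 1.7390562
u_A = s / sqrt(n) = 1.7390562 / sqrt(8) = 0.61484922
u_B1 = 0.1 / sqrt(6) = 0.040824829
u_B2 = 0.47 / sqrt(2) = 0.33234019
u_B3 = 0.262 / sqrt(6) = 0.10696105
u_B4 = 0.062 / sqrt(3) = 0.035795717
uc = sqrt(0.61484922^2 + 0.040824829^2 + 0.33234019^2 + 0.10696105^2 + 0.035795717^2) = 0.70913908
U = k * uc = 3 * 0.70913908
U = 2.1274

2.1274


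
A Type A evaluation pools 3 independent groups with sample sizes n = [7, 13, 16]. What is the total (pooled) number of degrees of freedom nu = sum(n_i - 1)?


nu = sum_i (n_i - 1)
nu = ((7 - 1) + (13 - 1) + (16 - 1))
nu = 6 + 12 + 15
nu = 33

33


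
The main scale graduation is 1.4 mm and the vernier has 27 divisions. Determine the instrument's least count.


LC = MSD / n_div
= 1.4 / 27
= 0.0519

0.0519


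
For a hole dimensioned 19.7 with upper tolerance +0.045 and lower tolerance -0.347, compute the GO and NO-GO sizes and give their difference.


GO = nominal - lower_tol (smallest hole = maximum material condition)
GO = 19.7 - 0.347 = 19.353
NO-GO = nominal + upper_tol (largest hole = least material condition)
NO-GO = 19.7 + 0.045 = 19.745
spread = NO-GO - GO = 19.745 - 19.353 = 0.3920

0.3920


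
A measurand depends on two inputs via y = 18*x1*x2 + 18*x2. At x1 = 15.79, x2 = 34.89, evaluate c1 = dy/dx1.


y = 18*x1*x2 + 18*x2
dy/dx1 = 18*x2
Evaluate at x2 = 34.89: c1 = 18 * 34.89
c1 = 628.0200

628.0200


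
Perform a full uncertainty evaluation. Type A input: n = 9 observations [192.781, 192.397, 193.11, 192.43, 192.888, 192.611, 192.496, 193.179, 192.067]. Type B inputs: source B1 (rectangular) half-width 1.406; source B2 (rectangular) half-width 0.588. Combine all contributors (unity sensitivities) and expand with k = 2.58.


mean = (192.781 + 192.397 + 193.11 + 192.43 + 192.888 + 192.611 + 192.496 + 193.179 + 192.067) / 9 = 192.6621111
s = sqrt(sum((x - mean)^2)/(n-1)) = 0.36080827
u_A = s / sqrt(n) = 0.36080827 / sqrt(9) = 0.12026942
u_B1 = 1.406 / sqrt(3) = 0.81175448
u_B2 = 0.588 / sqrt(3) = 0.33948196
uc = sqrt(0.12026942^2 + 0.81175448^2 + 0.33948196^2) = 0.88806423
U = k * uc = 2.58 * 0.88806423
U = 2.2912

2.2912


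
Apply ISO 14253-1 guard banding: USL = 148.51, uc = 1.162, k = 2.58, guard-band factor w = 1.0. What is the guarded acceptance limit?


U = k * uc = 2.58 * 1.162 = 2.99796
guard band g = w * U = 1.0 * 2.99796 = 2.99796
AL = USL - g = 148.51 - 2.99796
AL = 145.5120

145.5120


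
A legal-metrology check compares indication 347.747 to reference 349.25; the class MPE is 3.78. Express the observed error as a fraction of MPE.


e = indication - reference = 347.747 - 349.25 = -1.5030
|e| = 1.5030
ratio = |e| / MPE = 1.5030 / 3.78
ratio = 0.3976

0.3976


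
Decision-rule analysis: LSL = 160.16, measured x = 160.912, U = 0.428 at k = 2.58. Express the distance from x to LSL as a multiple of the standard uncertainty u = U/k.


u = U / k = 0.428 / 2.58 = 0.16589147
margin = |LSL - x| = |160.16 - 160.912| = 0.752
z = margin / u = 0.752 / 0.16589147
z = 4.5331

4.5331


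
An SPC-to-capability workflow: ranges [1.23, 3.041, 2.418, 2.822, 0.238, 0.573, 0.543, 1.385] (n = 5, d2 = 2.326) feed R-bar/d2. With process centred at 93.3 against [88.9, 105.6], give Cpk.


R_bar = (1.23 + 3.041 + 2.418 + 2.822 + 0.238 + 0.573 + 0.543 + 1.385) / 8 = 1.53125
sigma = R_bar / d2 = 1.53125 / 2.326 = 0.658319
Cp = (USL - LSL)/(6*sigma) = (105.6 - 88.9)/(6*0.658319) = 4.2279
Cpu = (105.6 - 93.3)/(3*0.658319) = 6.2280
Cpl = (93.3 - 88.9)/(3*0.658319) = 2.2279
Cpk = min(Cpu, Cpl) = 2.2279

2.2279


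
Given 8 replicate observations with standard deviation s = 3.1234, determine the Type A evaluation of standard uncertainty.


u_A = s / sqrt(n)
u_A = 3.1234 / sqrt(8)
u_A = 3.1234 / 2.8284271
u_A = 1.1043

1.1043


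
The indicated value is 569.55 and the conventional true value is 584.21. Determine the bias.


Systematic error = measured - true
= 569.55 - 584.21
= -14.6600

-14.6600


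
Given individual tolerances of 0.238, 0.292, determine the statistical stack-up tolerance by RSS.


RSS = sqrt(0.238^2 + 0.292^2)
= sqrt(0.141908)
= 0.3767

0.3767


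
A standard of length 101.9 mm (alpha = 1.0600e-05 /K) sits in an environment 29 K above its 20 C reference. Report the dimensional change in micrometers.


dL = L * alpha * dT
= 101.9 * 1.0600e-05 * 29
= 0.0313241 mm
dL_um = 0.0313241 * 1000 = 31.3241 um

31.3241


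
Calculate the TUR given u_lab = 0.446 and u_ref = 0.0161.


TUR = u_lab / u_ref
= 0.446 / 0.0161
= 27.7019

27.7019


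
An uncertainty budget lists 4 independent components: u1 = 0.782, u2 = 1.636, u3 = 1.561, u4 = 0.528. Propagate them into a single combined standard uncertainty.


uc = sqrt(0.782^2 + 1.636^2 + 1.561^2 + 0.528^2)
uc = sqrt(6.003525)
uc = 2.4502

2.4502


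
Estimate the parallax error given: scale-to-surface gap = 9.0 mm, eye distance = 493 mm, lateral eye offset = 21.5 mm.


error = h * offset / d
= 9.0 * 21.5 / 493
= 0.3925

0.3925


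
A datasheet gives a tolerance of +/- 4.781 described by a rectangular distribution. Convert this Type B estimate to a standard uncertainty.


u_B = half_width / sqrt(3)
u_B = 4.781 / 1.7320508
u_B = 2.7603

2.7603


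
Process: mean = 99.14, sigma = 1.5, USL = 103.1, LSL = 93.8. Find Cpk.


Cpu = (USL - mean) / (3*sigma) = (103.1 - 99.14) / (3*1.5) = 0.8800
Cpl = (mean - LSL) / (3*sigma) = (99.14 - 93.8) / (3*1.5) = 1.1867
Cpk = min(Cpu, Cpl) = 0.8800

0.8800


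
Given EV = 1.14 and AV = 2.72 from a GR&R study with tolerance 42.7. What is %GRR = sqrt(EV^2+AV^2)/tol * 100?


GRR = sqrt(EV^2 + AV^2) = sqrt(1.14^2 + 2.72^2) = 2.9492372
%GRR = GRR / tol * 100 = 2.9492372 / 42.7 * 100
%GRR = 6.9069

6.9069


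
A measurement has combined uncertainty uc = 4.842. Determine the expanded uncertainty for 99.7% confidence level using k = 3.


U = k * uc
U = 3 * 4.842
U = 14.5260

14.5260


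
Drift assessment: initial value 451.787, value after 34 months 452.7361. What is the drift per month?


rate = (v2 - v1) / months
= (452.7361 - 451.787) / 34
= 0.9491 / 34
= 0.0279

0.0279


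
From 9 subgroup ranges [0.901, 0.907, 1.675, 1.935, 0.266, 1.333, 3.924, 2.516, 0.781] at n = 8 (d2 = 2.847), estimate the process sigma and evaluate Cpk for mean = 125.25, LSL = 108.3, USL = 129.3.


R_bar = (0.901 + 0.907 + 1.675 + 1.935 + 0.266 + 1.333 + 3.924 + 2.516 + 0.781) / 9 = 1.582
sigma = R_bar / d2 = 1.582 / 2.847 = 0.55567264
Cp = (USL - LSL)/(6*sigma) = (129.3 - 108.3)/(6*0.55567264) = 6.2987
Cpu = (129.3 - 125.25)/(3*0.55567264) = 2.4295
Cpl = (125.25 - 108.3)/(3*0.55567264) = 10.1679
Cpk = min(Cpu, Cpl) = 2.4295

2.4295


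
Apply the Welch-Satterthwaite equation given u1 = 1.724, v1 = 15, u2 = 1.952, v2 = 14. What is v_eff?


uc = sqrt(u1^2 + u2^2) = sqrt(1.724^2 + 1.952^2) = 2.6043195
v_eff = uc^4 / (u1^4/v1 + u2^4/v2)
= 2.6043195^4 / (1.724^4/15 + 1.952^4/14)
= 46.002036 / 1.6259518
v_eff = 28.2924

28.2924


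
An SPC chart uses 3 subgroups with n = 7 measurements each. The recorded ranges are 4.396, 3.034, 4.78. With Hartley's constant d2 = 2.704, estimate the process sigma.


R_bar = (4.396 + 3.034 + 4.78) / 3
R_bar = 12.21 / 3 = 4.07
sigma_hat = R_bar / d2 = 4.07 / 2.704 = 1.5052

1.5052


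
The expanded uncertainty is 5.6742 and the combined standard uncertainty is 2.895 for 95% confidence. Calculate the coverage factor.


k = U / uc
k = 5.6742 / 2.895
k = 1.96

1.96


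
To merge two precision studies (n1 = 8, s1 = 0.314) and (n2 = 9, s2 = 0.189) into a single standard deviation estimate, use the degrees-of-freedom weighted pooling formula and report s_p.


s_p = sqrt(((n1-1)*s1^2 + (n2-1)*s2^2) / (n1+n2-2))
numerator = (8-1)*0.314^2 + (9-1)*0.189^2 = 0.690172 + 0.285768 = 0.97594
denominator = 8 + 9 - 2 = 15
s_p^2 = 0.97594 / 15 = 0.065062667
s_p = sqrt(0.065062667) = 0.2551

0.2551


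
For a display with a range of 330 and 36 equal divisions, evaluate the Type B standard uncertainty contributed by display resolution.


resolution = range / divisions
resolution = 330 / 36 = 9.1666667
u_res = resolution / (2*sqrt(3))
u_res = 9.1666667 / 3.4641016
u_res = 2.6462

2.6462


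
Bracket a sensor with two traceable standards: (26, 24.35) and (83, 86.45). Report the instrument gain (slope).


slope = (y2 - y1) / (x2 - x1)
= (86.45 - 24.35) / (83 - 26)
= 62.1000 / 57
= 1.0895

1.0895


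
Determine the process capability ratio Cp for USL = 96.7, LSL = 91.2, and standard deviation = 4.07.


Cp = (USL - LSL) / (6 * sigma)
= (96.7 - 91.2) / (6 * 4.07)
= 5.5000 / 24.4200
= 0.2252

0.2252


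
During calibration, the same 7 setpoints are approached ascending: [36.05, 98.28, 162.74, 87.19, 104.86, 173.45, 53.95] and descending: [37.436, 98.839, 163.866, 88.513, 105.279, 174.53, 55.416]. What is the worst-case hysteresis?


|36.05 - 37.436| = 1.3860
|98.28 - 98.839| = 0.5590
|162.74 - 163.866| = 1.1260
|87.19 - 88.513| = 1.3230
|104.86 - 105.279| = 0.4190
|173.45 - 174.53| = 1.0800
|53.95 - 55.416| = 1.4660
hysteresis = max(diffs) = 1.4660

1.4660


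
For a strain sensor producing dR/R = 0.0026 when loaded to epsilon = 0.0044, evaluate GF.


GF = (dR/R) / epsilon
= 0.0026 / 0.0044
= 0.5909

0.5909


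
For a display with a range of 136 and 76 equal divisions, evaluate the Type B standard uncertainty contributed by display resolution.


resolution = range / divisions
resolution = 136 / 76 = 1.7894737
u_res = resolution / (2*sqrt(3))
u_res = 1.7894737 / 3.4641016
u_res = 0.5166

0.5166


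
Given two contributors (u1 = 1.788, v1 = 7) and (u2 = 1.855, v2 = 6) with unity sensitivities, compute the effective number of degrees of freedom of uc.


uc = sqrt(u1^2 + u2^2) = sqrt(1.788^2 + 1.855^2) = 2.5764256
v_eff = uc^4 / (u1^4/v1 + u2^4/v2)
= 2.5764256^4 / (1.788^4/7 + 1.855^4/6)
= 44.062631 / 3.4335066
v_eff = 12.8331

12.8331


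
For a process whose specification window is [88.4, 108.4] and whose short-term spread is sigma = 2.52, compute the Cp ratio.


Cp = (USL - LSL) / (6 * sigma)
= (108.4 - 88.4) / (6 * 2.52)
= 20.0000 / 15.1200
= 1.3228

1.3228


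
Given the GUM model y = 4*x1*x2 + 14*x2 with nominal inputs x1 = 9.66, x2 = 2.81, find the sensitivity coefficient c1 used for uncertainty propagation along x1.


y = 4*x1*x2 + 14*x2
dy/dx1 = 4*x2
Evaluate at x2 = 2.81: c1 = 4 * 2.81
c1 = 11.2400

11.2400


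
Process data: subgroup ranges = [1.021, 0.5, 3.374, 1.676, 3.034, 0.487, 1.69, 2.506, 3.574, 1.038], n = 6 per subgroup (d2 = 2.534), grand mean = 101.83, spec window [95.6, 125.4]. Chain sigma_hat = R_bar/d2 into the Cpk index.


R_bar = (1.021 + 0.5 + 3.374 + 1.676 + 3.034 + 0.487 + 1.69 + 2.506 + 3.574 + 1.038) / 10 = 1.89
sigma = R_bar / d2 = 1.89 / 2.534 = 0.74585635
Cp = (USL - LSL)/(6*sigma) = (125.4 - 95.6)/(6*0.74585635) = 6.6590
Cpu = (125.4 - 101.83)/(3*0.74585635) = 10.5338
Cpl = (101.83 - 95.6)/(3*0.74585635) = 2.7843
Cpk = min(Cpu, Cpl) = 2.7843

2.7843


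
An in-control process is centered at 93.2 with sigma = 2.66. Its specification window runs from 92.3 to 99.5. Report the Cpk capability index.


Cpu = (USL - mean) / (3*sigma) = (99.5 - 93.2) / (3*2.66) = 0.7895
Cpl = (mean - LSL) / (3*sigma) = (93.2 - 92.3) / (3*2.66) = 0.1128
Cpk = min(Cpu, Cpl) = 0.1128

0.1128


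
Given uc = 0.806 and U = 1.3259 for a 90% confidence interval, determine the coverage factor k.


k = U / uc
k = 1.3259 / 0.806
k = 1.645

1.645


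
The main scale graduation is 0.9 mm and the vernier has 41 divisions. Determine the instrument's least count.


LC = MSD / n_div
= 0.9 / 41
= 0.0220

0.0220


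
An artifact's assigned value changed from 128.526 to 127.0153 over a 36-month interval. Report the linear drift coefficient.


rate = (v2 - v1) / months
= (127.0153 - 128.526) / 36
= -1.5107 / 36
= -0.0420

-0.0420


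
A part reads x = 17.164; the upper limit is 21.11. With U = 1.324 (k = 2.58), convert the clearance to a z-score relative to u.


u = U / k = 1.324 / 2.58 = 0.51317829
margin = |USL - x| = |21.11 - 17.164| = 3.946
z = margin / u = 3.946 / 0.51317829
z = 7.6893

7.6893


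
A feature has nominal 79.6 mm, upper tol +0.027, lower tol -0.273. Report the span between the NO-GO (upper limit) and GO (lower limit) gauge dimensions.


GO = nominal - lower_tol (smallest hole = maximum material condition)
GO = 79.6 - 0.273 = 79.327
NO-GO = nominal + upper_tol (largest hole = least material condition)
NO-GO = 79.6 + 0.027 = 79.627
spread = NO-GO - GO = 79.627 - 79.327 = 0.3000

0.3000


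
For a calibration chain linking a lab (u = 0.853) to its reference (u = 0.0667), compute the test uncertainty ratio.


TUR = u_lab / u_ref
= 0.853 / 0.0667
= 12.7886

12.7886


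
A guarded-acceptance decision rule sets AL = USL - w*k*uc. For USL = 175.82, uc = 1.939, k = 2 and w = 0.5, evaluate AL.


U = k * uc = 2 * 1.939 = 3.878
guard band g = w * U = 0.5 * 3.878 = 1.939
AL = USL - g = 175.82 - 1.939
AL = 173.8810

173.8810


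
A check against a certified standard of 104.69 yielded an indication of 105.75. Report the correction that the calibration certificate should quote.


Correction = standard - reading
= 104.69 - 105.75
= -1.0600

-1.0600


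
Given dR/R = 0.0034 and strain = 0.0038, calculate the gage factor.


GF = (dR/R) / epsilon
= 0.0034 / 0.0038
= 0.8947

0.8947


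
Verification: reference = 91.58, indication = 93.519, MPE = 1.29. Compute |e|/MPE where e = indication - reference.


e = indication - reference = 93.519 - 91.58 = 1.9390
|e| = 1.9390
ratio = |e| / MPE = 1.9390 / 1.29
ratio = 1.5031

1.5031


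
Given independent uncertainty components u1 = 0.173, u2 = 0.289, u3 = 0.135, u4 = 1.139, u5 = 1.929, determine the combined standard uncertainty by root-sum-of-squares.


uc = sqrt(0.173^2 + 0.289^2 + 0.135^2 + 1.139^2 + 1.929^2)
uc = sqrt(5.150037)
uc = 2.2694

2.2694


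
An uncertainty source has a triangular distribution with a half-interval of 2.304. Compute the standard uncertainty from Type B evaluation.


u_B = half_width / sqrt(6)
u_B = 2.304 / 2.4494897
u_B = 0.9406

0.9406


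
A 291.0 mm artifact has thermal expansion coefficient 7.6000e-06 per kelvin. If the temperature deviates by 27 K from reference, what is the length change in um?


dL = L * alpha * dT
= 291.0 * 7.6000e-06 * 27
= 0.0597132 mm
dL_um = 0.0597132 * 1000 = 59.7132 um

59.7132


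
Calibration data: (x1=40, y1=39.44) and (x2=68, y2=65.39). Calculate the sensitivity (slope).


slope = (y2 - y1) / (x2 - x1)
= (65.39 - 39.44) / (68 - 40)
= 25.9500 / 28
= 0.9268

0.9268


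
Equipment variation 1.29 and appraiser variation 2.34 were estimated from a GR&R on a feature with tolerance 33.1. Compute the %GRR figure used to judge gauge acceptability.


GRR = sqrt(EV^2 + AV^2) = sqrt(1.29^2 + 2.34^2) = 2.6720217
%GRR = GRR / tol * 100 = 2.6720217 / 33.1 * 100
%GRR = 8.0726

8.0726


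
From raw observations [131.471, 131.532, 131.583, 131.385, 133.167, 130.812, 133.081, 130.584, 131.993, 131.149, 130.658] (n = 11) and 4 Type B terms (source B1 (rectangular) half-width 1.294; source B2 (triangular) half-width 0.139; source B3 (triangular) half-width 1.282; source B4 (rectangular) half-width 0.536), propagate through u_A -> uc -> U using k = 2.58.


mean = (131.471 + 131.532 + 131.583 + 131.385 + 133.167 + 130.812 + 133.081 + 130.584 + 131.993 + 131.149 + 130.658) / 11 = 131.5831818
s = sqrt(sum((x - mean)^2)/(n-1)) = 0.87246385
u_A = s / sqrt(n) = 0.87246385 / sqrt(11) = 0.26305775
u_B1 = 1.294 / sqrt(3) = 0.74709125
u_B2 = 0.139 / sqrt(6) = 0.056746512
u_B3 = 1.282 / sqrt(6) = 0.52337431
u_B4 = 0.536 / sqrt(3) = 0.30945974
uc = sqrt(0.26305775^2 + 0.74709125^2 + 0.056746512^2 + 0.52337431^2 + 0.30945974^2) = 1.0001254
U = k * uc = 2.58 * 1.0001254
U = 2.5803

2.5803


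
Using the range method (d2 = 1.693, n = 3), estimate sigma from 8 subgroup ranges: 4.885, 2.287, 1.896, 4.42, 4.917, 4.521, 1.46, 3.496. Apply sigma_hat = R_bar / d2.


R_bar = (4.885 + 2.287 + 1.896 + 4.42 + 4.917 + 4.521 + 1.46 + 3.496) / 8
R_bar = 27.882 / 8 = 3.48525
sigma_hat = R_bar / d2 = 3.48525 / 1.693 = 2.0586

2.0586


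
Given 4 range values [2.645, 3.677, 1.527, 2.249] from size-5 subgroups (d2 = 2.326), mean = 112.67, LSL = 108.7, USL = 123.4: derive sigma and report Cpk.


R_bar = (2.645 + 3.677 + 1.527 + 2.249) / 4 = 2.5245
sigma = R_bar / d2 = 2.5245 / 2.326 = 1.0853396
Cp = (USL - LSL)/(6*sigma) = (123.4 - 108.7)/(6*1.0853396) = 2.2574
Cpu = (123.4 - 112.67)/(3*1.0853396) = 3.2954
Cpl = (112.67 - 108.7)/(3*1.0853396) = 1.2193
Cpk = min(Cpu, Cpl) = 1.2193

1.2193


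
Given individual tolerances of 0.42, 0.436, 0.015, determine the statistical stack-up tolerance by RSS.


RSS = sqrt(0.42^2 + 0.436^2 + 0.015^2)
= sqrt(0.366721)
= 0.6056

0.6056


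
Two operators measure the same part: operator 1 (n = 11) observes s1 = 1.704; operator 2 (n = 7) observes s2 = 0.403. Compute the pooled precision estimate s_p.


s_p = sqrt(((n1-1)*s1^2 + (n2-1)*s2^2) / (n1+n2-2))
numerator = (11-1)*1.704^2 + (7-1)*0.403^2 = 29.03616 + 0.974454 = 30.010614
denominator = 11 + 7 - 2 = 16
s_p^2 = 30.010614 / 16 = 1.8756634
s_p = sqrt(1.8756634) = 1.3695

1.3695


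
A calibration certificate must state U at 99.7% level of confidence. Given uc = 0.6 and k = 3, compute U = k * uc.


U = k * uc
U = 3 * 0.6
U = 1.8000

1.8000


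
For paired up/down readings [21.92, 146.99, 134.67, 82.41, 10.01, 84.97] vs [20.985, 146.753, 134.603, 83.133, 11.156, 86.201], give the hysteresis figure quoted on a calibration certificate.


|21.92 - 20.985| = 0.9350
|146.99 - 146.753| = 0.2370
|134.67 - 134.603| = 0.0670
|82.41 - 83.133| = 0.7230
|10.01 - 11.156| = 1.1460
|84.97 - 86.201| = 1.2310
hysteresis = max(diffs) = 1.2310

1.2310


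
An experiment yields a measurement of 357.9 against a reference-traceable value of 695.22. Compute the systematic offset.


Systematic error = measured - true
= 357.9 - 695.22
= -337.3200

-337.3200


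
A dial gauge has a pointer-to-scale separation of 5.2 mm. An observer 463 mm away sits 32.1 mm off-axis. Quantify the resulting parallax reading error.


error = h * offset / d
= 5.2 * 32.1 / 463
= 0.3605

0.3605


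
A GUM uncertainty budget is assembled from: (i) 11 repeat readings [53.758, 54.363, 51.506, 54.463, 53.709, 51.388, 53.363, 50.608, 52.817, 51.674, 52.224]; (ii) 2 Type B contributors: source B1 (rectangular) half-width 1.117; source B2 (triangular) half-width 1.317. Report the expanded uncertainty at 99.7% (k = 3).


mean = (53.758 + 54.363 + 51.506 + 54.463 + 53.709 + 51.388 + 53.363 + 50.608 + 52.817 + 51.674 + 52.224) / 11 = 52.71572727
s = sqrt(sum((x - mean)^2)/(n-1)) = 1.3139413
u_A = s / sqrt(n) = 1.3139413 / sqrt(11) = 0.39616821
u_B1 = 1.117 / sqrt(3) = 0.64490025
u_B2 = 1.317 / sqrt(6) = 0.537663
uc = sqrt(0.39616821^2 + 0.64490025^2 + 0.537663^2) = 0.92840028
U = k * uc = 3 * 0.92840028
U = 2.7852

2.7852


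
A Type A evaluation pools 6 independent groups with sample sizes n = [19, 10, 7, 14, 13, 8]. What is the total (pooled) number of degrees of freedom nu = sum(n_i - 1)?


nu = sum_i (n_i - 1)
nu = ((19 - 1) + (10 - 1) + (7 - 1) + (14 - 1) + (13 - 1) + (8 - 1))
nu = 18 + 9 + 6 + 13 + 12 + 7
nu = 65

65


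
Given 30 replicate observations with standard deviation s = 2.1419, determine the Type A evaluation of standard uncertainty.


u_A = s / sqrt(n)
u_A = 2.1419 / sqrt(30)
u_A = 2.1419 / 5.4772256
u_A = 0.3911

0.3911


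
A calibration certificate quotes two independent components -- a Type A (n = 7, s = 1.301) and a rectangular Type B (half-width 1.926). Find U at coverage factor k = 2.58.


u_A = s / sqrt(n) = 1.301 / sqrt(7) = 0.49173178
u_B = half_width / sqrt(3) = 1.926 / sqrt(3) = 1.1119766
uc = sqrt(u_A^2 + u_B^2) = sqrt(0.49173178^2 + 1.1119766^2) = 1.2158504
U = k * uc = 2.58 * 1.2158504
U = 3.1369

3.1369


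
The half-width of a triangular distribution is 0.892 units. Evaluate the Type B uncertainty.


u_B = half_width / sqrt(6)
u_B = 0.892 / 2.4494897
u_B = 0.3642

0.3642


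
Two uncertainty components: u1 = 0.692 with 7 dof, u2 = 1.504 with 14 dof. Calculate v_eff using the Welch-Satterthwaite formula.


uc = sqrt(u1^2 + u2^2) = sqrt(0.692^2 + 1.504^2) = 1.6555603
v_eff = uc^4 / (u1^4/v1 + u2^4/v2)
= 1.6555603^4 / (0.692^4/7 + 1.504^4/14)
= 7.5124227 / 0.39823842
v_eff = 18.8641

18.8641


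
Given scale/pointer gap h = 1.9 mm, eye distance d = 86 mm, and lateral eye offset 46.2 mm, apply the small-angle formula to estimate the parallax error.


error = h * offset / d
= 1.9 * 46.2 / 86
= 1.0207

1.0207


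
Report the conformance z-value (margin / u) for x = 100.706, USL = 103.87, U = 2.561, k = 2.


u = U / k = 2.561 / 2 = 1.2805
margin = |USL - x| = |103.87 - 100.706| = 3.164
z = margin / u = 3.164 / 1.2805
z = 2.4709

2.4709


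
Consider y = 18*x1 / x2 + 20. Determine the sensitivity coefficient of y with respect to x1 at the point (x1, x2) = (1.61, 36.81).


y = 18*x1 / x2 + 20
dy/dx1 = 18/x2
Evaluate at x2 = 36.81: c1 = 18 / 36.81
c1 = 0.4890

0.4890


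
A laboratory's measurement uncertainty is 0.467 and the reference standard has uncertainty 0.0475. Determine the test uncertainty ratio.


TUR = u_lab / u_ref
= 0.467 / 0.0475
= 9.8316

9.8316


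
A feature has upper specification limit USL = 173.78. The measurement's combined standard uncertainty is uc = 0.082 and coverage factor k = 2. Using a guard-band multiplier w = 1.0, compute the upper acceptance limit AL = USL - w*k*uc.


U = k * uc = 2 * 0.082 = 0.164
guard band g = w * U = 1.0 * 0.164 = 0.164
AL = USL - g = 173.78 - 0.164
AL = 173.6160

173.6160


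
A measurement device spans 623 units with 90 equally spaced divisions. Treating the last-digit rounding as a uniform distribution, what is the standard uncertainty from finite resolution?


resolution = range / divisions
resolution = 623 / 90 = 6.9222222
u_res = resolution / (2*sqrt(3))
u_res = 6.9222222 / 3.4641016
u_res = 1.9983

1.9983


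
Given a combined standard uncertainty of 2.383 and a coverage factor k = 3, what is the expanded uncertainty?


U = k * uc
U = 3 * 2.383
U = 7.1490

7.1490


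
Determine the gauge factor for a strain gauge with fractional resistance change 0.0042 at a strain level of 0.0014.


GF = (dR/R) / epsilon
= 0.0042 / 0.0014
= 3.0000

3.0000


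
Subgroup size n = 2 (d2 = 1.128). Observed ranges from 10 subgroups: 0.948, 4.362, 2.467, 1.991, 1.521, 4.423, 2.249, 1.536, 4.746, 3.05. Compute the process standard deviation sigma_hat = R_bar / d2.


R_bar = (0.948 + 4.362 + 2.467 + 1.991 + 1.521 + 4.423 + 2.249 + 1.536 + 4.746 + 3.05) / 10
R_bar = 27.293 / 10 = 2.7293
sigma_hat = R_bar / d2 = 2.7293 / 1.128 = 2.4196

2.4196


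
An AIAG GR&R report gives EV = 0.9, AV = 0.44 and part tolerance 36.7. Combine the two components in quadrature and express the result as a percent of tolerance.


GRR = sqrt(EV^2 + AV^2) = sqrt(0.9^2 + 0.44^2) = 1.0017984
%GRR = GRR / tol * 100 = 1.0017984 / 36.7 * 100
%GRR = 2.7297

2.7297


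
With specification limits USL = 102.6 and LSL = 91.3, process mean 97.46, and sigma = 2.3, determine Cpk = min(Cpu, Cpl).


Cpu = (USL - mean) / (3*sigma) = (102.6 - 97.46) / (3*2.3) = 0.7449
Cpl = (mean - LSL) / (3*sigma) = (97.46 - 91.3) / (3*2.3) = 0.8928
Cpk = min(Cpu, Cpl) = 0.7449

0.7449


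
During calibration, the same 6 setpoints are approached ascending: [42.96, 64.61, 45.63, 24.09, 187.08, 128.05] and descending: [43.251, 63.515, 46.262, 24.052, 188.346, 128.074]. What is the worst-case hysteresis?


|42.96 - 43.251| = 0.2910
|64.61 - 63.515| = 1.0950
|45.63 - 46.262| = 0.6320
|24.09 - 24.052| = 0.0380
|187.08 - 188.346| = 1.2660
|128.05 - 128.074| = 0.0240
hysteresis = max(diffs) = 1.2660

1.2660


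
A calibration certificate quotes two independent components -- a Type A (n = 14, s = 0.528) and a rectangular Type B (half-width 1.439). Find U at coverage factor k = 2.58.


u_A = s / sqrt(n) = 0.528 / sqrt(14) = 0.14111394
u_B = half_width / sqrt(3) = 1.439 / sqrt(3) = 0.83080704
uc = sqrt(u_A^2 + u_B^2) = sqrt(0.14111394^2 + 0.83080704^2) = 0.84270605
U = k * uc = 2.58 * 0.84270605
U = 2.1742

2.1742
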